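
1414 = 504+910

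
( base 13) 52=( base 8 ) 103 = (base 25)2H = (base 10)67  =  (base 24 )2J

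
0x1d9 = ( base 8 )731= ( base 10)473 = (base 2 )111011001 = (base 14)25b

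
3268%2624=644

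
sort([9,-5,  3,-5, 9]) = [ - 5, - 5,3 , 9,9]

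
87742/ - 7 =- 12535+3/7 = - 12534.57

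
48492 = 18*2694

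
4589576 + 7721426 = 12311002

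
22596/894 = 25+41/149=25.28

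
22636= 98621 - 75985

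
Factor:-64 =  - 2^6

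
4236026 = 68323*62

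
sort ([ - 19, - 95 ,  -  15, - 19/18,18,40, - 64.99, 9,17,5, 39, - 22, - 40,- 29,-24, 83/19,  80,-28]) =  [ - 95, - 64.99, - 40, - 29, - 28, - 24, - 22, - 19,-15, - 19/18 , 83/19, 5, 9,17,18, 39,40,80]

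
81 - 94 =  - 13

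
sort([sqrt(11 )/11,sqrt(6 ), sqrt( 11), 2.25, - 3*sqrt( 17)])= [ - 3*sqrt (17), sqrt( 11)/11,2.25, sqrt(6 ),sqrt(11) ]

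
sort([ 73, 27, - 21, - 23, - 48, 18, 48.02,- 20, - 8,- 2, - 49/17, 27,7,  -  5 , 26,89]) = [ - 48, - 23, - 21, - 20, - 8, - 5, - 49/17, - 2, 7,18,26, 27,27, 48.02, 73,89]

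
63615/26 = 2446 + 19/26 = 2446.73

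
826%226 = 148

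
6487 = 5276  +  1211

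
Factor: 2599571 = 13^1*199967^1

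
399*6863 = 2738337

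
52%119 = 52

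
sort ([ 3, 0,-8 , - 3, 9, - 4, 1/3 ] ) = [ - 8,  -  4, - 3, 0 , 1/3, 3, 9 ] 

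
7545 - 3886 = 3659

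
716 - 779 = - 63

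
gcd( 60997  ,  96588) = 1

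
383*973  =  372659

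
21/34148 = 21/34148 = 0.00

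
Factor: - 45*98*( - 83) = 366030 =2^1*3^2*5^1*7^2 * 83^1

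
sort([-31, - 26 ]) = [ - 31, - 26]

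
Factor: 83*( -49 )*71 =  - 288757 =-  7^2*71^1*83^1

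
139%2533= 139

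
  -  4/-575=4/575 = 0.01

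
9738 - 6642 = 3096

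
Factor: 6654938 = 2^1 * 43^1*77383^1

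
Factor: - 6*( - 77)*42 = 19404=2^2*3^2*7^2*11^1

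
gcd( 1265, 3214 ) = 1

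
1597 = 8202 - 6605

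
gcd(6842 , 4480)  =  2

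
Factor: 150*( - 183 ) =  - 27450 =- 2^1 * 3^2 * 5^2 * 61^1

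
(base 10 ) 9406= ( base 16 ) 24BE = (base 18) 1B0A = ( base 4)2102332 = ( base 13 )4387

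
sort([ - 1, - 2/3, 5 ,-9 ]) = [ - 9, - 1, - 2/3, 5]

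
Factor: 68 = 2^2 * 17^1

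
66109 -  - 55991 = 122100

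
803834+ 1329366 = 2133200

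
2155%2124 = 31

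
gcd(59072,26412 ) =284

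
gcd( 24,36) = 12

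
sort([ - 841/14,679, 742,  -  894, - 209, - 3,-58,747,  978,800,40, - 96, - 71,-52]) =[ - 894, - 209,-96 , - 71,-841/14,  -  58,-52, - 3, 40,679,742,747, 800, 978 ]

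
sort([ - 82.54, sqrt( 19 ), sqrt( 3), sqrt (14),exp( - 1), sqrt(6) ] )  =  [ - 82.54, exp(  -  1), sqrt(3 ), sqrt( 6), sqrt( 14),sqrt( 19) ]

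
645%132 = 117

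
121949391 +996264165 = 1118213556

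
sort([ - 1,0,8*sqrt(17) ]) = [ - 1,0,8*sqrt (17)]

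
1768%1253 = 515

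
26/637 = 2/49 = 0.04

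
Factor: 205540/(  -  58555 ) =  - 2^2 * 7^(-2 )*43^1 = -172/49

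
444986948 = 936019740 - 491032792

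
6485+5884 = 12369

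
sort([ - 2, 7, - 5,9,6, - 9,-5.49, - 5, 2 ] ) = [ - 9, - 5.49, - 5, - 5, - 2,  2, 6,7, 9 ] 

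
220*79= 17380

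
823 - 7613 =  - 6790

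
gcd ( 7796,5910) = 2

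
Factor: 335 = 5^1*67^1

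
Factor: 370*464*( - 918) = - 2^6*3^3*5^1*17^1*29^1*37^1 = - 157602240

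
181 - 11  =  170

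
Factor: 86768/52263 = 2^4*3^( - 2) * 11^1 * 17^1*29^1*5807^( - 1 )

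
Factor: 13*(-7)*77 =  - 7^2*11^1*13^1 = -7007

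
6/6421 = 6/6421 = 0.00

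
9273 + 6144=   15417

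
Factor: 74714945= 5^1*59^1*233^1*1087^1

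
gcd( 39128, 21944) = 8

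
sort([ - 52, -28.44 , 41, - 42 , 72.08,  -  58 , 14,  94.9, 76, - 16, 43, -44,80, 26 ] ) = [ - 58, - 52 , - 44, - 42, - 28.44,  -  16, 14,26,41,43,72.08,76,80, 94.9]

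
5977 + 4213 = 10190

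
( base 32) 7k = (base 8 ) 364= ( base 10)244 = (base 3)100001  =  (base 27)91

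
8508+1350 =9858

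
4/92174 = 2/46087 = 0.00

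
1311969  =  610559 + 701410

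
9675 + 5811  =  15486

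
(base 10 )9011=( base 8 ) 21463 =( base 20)12AB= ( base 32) 8PJ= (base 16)2333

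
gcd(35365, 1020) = 5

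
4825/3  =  4825/3 = 1608.33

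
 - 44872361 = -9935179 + -34937182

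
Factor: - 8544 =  - 2^5*3^1*89^1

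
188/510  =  94/255 = 0.37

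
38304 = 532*72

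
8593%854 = 53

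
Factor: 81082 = 2^1 *71^1*571^1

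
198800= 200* 994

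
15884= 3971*4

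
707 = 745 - 38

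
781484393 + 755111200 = 1536595593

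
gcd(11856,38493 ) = 39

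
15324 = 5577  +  9747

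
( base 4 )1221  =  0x69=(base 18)5f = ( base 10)105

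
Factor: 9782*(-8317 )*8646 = -2^2*3^1*11^1*67^1*73^1*131^1*8317^1=-703411705524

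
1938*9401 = 18219138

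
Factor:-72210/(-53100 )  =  2^(-1 )*3^( - 1) *5^( - 1 )*29^1 *59^(-1)*83^1 = 2407/1770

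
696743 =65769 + 630974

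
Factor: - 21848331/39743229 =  - 7282777/13247743 = -17^( - 1)*509^( - 1)*1531^ ( - 1)*7282777^1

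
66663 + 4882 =71545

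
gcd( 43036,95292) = 4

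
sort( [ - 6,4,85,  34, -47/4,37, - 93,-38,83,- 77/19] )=[ - 93,  -  38,-47/4, - 6, - 77/19, 4,  34, 37, 83, 85 ] 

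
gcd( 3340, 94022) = 2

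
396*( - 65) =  - 25740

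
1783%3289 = 1783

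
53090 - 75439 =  - 22349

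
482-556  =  -74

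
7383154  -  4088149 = 3295005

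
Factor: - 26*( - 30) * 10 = 7800= 2^3*3^1*5^2* 13^1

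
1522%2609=1522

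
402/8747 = 402/8747 = 0.05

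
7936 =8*992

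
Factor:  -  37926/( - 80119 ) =2^1 * 3^2*7^2*13^( - 1 )*43^1 * 6163^( -1 )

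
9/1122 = 3/374 = 0.01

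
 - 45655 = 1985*(- 23) 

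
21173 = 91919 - 70746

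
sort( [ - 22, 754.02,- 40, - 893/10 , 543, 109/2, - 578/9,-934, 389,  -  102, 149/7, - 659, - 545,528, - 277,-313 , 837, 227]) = [ - 934,-659, - 545,  -  313, -277,  -  102, - 893/10, - 578/9,  -  40, - 22,149/7,109/2, 227, 389, 528, 543, 754.02,837]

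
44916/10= 4491 + 3/5 = 4491.60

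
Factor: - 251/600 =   -  2^( - 3)*3^(  -  1)* 5^(-2 )*251^1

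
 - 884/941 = - 884/941 = - 0.94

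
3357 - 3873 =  - 516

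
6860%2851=1158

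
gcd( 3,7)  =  1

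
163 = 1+162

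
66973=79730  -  12757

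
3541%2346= 1195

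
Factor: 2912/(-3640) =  - 4/5 =- 2^2*5^( - 1)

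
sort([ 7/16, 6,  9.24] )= [7/16, 6,9.24]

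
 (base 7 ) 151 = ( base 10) 85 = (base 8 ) 125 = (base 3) 10011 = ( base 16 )55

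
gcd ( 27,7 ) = 1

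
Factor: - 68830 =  - 2^1*5^1*6883^1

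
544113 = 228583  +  315530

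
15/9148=15/9148 = 0.00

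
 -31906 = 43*( - 742) 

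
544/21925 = 544/21925=   0.02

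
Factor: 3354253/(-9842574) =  - 479179/1406082 =- 2^ ( - 1)* 3^( - 1)*17^1*23^(- 2 )*71^1*397^1*443^( - 1 ) 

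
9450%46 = 20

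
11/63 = 11/63 = 0.17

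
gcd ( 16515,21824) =1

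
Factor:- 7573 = -7573^1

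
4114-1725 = 2389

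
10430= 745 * 14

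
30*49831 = 1494930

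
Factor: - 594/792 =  - 2^( - 2 )*3^1 = - 3/4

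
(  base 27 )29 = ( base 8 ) 77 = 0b111111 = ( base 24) 2F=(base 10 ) 63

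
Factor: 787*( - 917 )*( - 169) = 7^1*13^2*131^1*787^1 = 121963751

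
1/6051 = 1/6051 =0.00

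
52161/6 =8693 + 1/2=8693.50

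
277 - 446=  - 169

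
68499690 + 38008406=106508096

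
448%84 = 28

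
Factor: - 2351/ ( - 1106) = 2^(-1 )*7^ ( - 1)*79^( - 1)*2351^1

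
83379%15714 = 4809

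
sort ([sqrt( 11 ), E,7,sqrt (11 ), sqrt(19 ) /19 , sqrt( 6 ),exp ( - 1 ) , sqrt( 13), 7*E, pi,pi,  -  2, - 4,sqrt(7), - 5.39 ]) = [ - 5.39, - 4,-2, sqrt (19 )/19 , exp( -1), sqrt(6)  ,  sqrt( 7), E, pi, pi,sqrt(11), sqrt( 11),  sqrt(13), 7,7*E]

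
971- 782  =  189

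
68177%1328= 449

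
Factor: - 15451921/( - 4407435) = 3^(  -  2 ) * 5^( - 1) * 19^1*43^1 *18913^1*97943^(-1) 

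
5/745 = 1/149 = 0.01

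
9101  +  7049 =16150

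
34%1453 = 34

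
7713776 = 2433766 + 5280010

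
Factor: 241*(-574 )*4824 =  - 667323216 = -2^4*3^2*7^1*41^1*67^1*241^1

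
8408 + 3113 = 11521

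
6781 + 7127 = 13908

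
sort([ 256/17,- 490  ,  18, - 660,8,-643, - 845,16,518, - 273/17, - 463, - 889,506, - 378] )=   [  -  889,-845,-660  , - 643,- 490, - 463, - 378,-273/17, 8 , 256/17,16,18,506,518 ]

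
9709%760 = 589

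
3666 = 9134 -5468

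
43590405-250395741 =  - 206805336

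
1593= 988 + 605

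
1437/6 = 479/2 = 239.50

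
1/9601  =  1/9601 = 0.00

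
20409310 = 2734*7465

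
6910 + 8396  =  15306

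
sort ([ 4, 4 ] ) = [ 4,4 ] 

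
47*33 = 1551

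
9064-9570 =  - 506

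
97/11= 8 + 9/11 = 8.82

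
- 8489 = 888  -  9377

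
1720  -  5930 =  - 4210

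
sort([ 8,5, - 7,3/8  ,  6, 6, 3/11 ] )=[ - 7, 3/11,3/8,  5,6, 6, 8]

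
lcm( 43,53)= 2279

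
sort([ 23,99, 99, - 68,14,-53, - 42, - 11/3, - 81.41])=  [ - 81.41, -68, - 53, - 42,- 11/3, 14, 23,99, 99 ]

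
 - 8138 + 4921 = -3217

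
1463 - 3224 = -1761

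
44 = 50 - 6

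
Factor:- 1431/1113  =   - 3^2*7^( - 1)=-  9/7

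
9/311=9/311 = 0.03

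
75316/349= 75316/349 = 215.81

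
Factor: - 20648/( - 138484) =58/389   =  2^1*29^1  *  389^(  -  1 )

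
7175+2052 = 9227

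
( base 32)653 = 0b1100010100011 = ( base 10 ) 6307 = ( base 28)817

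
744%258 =228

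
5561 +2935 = 8496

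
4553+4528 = 9081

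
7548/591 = 2516/197   =  12.77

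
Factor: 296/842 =2^2*37^1 *421^( - 1) = 148/421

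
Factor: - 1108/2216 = -1/2 = -2^( - 1) 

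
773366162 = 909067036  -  135700874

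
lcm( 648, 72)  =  648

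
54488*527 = 28715176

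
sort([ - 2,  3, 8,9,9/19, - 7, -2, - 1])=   [ - 7, - 2, - 2  , - 1, 9/19,  3,8,9 ]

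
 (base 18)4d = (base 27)34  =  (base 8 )125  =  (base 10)85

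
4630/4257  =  4630/4257 = 1.09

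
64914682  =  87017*746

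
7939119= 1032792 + 6906327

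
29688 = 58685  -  28997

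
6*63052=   378312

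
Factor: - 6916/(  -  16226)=2^1*13^1 * 61^( - 1 )=26/61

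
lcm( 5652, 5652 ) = 5652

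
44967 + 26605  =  71572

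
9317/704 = 13 + 15/64 = 13.23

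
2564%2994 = 2564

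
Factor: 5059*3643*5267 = 97070478179 = 23^1*229^1*3643^1*5059^1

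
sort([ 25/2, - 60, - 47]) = [ - 60,-47, 25/2] 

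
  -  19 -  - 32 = 13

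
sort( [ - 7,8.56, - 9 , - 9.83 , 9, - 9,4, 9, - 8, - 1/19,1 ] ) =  [ - 9.83, - 9, - 9, - 8, - 7, - 1/19, 1, 4, 8.56,9,9]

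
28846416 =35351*816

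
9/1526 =9/1526 =0.01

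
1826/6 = 304 + 1/3 = 304.33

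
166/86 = 83/43 = 1.93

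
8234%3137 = 1960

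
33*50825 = 1677225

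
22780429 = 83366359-60585930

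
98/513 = 98/513 = 0.19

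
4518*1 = 4518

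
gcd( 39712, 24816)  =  16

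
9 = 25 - 16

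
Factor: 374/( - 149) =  - 2^1 * 11^1*17^1*149^( - 1 )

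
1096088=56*19573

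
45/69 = 15/23=0.65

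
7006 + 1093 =8099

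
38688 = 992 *39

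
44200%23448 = 20752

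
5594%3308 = 2286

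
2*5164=10328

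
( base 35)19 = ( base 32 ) 1C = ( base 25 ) 1j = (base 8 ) 54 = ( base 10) 44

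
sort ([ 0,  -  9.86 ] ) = [ - 9.86, 0] 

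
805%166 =141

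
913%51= 46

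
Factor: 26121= 3^1*8707^1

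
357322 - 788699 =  - 431377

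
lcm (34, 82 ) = 1394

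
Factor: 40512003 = 3^1*7^1*17^1*37^1*3067^1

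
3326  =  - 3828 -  - 7154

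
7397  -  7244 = 153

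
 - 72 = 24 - 96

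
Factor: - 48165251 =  - 48165251^1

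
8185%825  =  760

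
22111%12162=9949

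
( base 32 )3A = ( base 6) 254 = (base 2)1101010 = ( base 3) 10221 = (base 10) 106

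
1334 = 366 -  - 968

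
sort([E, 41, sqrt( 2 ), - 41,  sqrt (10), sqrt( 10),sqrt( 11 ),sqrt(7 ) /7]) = [ - 41, sqrt( 7) /7,  sqrt(2 ), E,sqrt (10), sqrt( 10),sqrt(11),41 ]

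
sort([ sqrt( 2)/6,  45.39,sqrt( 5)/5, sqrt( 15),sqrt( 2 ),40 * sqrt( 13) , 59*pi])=[ sqrt(2 )/6,  sqrt (5 ) /5, sqrt ( 2),sqrt( 15 ), 45.39,40 *sqrt (13), 59*pi]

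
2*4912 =9824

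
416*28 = 11648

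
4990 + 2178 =7168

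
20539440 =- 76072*(-270)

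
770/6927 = 770/6927 = 0.11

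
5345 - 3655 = 1690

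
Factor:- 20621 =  - 17^1*1213^1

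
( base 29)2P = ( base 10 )83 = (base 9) 102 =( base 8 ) 123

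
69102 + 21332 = 90434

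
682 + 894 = 1576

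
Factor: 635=5^1*127^1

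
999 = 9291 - 8292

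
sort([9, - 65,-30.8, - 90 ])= [ - 90, - 65, - 30.8,9]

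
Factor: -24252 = - 2^2*3^1 * 43^1*47^1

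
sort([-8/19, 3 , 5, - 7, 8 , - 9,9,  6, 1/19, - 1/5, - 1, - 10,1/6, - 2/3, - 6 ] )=[-10, - 9, - 7, - 6, - 1, - 2/3,-8/19 , - 1/5, 1/19,1/6, 3,5,6, 8, 9]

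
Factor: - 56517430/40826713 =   -  2^1*5^1*109^ ( -1)*374557^( - 1 )*5651743^1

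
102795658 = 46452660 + 56342998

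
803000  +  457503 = 1260503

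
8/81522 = 4/40761 =0.00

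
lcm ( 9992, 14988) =29976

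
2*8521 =17042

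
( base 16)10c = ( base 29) 97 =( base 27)9P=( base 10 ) 268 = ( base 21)CG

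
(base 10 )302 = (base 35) 8m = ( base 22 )DG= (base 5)2202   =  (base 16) 12e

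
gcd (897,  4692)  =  69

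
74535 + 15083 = 89618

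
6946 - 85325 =- 78379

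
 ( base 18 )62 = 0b1101110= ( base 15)75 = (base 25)4A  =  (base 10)110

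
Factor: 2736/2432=2^ ( - 3 )*3^2 = 9/8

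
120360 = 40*3009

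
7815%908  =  551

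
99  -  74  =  25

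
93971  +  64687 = 158658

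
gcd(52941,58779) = 21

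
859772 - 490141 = 369631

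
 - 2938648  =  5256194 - 8194842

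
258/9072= 43/1512= 0.03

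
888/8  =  111 =111.00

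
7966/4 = 1991 + 1/2=   1991.50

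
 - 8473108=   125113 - 8598221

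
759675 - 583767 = 175908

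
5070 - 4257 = 813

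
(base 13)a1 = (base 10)131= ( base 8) 203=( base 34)3T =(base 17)7c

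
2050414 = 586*3499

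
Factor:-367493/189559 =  - 7^1*47^1*1117^1*189559^( - 1 ) 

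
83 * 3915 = 324945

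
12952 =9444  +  3508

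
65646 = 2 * 32823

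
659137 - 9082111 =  - 8422974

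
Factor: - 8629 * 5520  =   - 2^4*3^1* 5^1*23^1*8629^1=- 47632080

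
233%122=111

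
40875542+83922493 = 124798035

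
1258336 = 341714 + 916622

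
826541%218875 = 169916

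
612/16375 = 612/16375=0.04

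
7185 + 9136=16321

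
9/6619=9/6619  =  0.00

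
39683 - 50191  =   - 10508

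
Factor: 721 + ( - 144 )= 577  =  577^1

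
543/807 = 181/269  =  0.67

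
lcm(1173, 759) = 12903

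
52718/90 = 26359/45 =585.76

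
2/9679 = 2/9679 = 0.00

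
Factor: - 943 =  - 23^1*41^1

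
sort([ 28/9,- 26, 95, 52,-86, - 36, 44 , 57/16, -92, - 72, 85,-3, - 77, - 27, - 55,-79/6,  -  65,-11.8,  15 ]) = [-92, - 86, - 77,-72, - 65, - 55,  -  36, - 27,-26,-79/6, - 11.8, - 3 , 28/9, 57/16, 15,  44 , 52, 85,95 ]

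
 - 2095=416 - 2511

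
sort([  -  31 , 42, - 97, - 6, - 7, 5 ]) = [-97,-31, - 7, - 6, 5,42]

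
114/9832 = 57/4916 = 0.01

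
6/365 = 6/365 = 0.02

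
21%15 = 6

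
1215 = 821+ 394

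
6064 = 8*758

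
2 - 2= 0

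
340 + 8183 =8523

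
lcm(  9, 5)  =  45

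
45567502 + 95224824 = 140792326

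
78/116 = 39/58 = 0.67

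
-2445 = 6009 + -8454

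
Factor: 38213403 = 3^1*2081^1*6121^1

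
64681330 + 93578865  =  158260195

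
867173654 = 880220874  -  13047220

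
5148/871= 396/67= 5.91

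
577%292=285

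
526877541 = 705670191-178792650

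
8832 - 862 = 7970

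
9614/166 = 4807/83 = 57.92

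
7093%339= 313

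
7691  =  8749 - 1058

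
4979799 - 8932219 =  - 3952420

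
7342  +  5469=12811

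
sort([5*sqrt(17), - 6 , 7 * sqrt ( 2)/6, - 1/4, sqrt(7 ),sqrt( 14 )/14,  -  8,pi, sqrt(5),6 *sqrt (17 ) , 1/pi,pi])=[ -8,  -  6, - 1/4,  sqrt(14)/14  ,  1/pi, 7 * sqrt(2 )/6, sqrt(5), sqrt( 7 ) , pi, pi, 5*sqrt( 17 ), 6 * sqrt(17)]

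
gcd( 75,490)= 5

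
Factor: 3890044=2^2 * 83^1*11717^1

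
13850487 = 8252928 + 5597559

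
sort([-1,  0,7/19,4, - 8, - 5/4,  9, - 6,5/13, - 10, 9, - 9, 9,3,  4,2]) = [ - 10, - 9,-8, - 6, - 5/4, - 1, 0, 7/19,5/13, 2,3,4, 4,9,  9, 9 ]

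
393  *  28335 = 11135655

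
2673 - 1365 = 1308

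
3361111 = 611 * 5501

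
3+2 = 5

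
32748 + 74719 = 107467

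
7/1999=7/1999 = 0.00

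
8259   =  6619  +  1640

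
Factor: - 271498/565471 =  - 302/629  =  - 2^1*17^(  -  1 ) * 37^(  -  1)*151^1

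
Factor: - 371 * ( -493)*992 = 181439776 = 2^5*7^1 * 17^1 * 29^1 * 31^1 * 53^1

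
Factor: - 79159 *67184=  - 2^4 *13^1*17^1*19^1*79159^1  =  -5318218256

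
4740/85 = 55 + 13/17 = 55.76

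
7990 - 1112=6878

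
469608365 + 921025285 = 1390633650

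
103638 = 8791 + 94847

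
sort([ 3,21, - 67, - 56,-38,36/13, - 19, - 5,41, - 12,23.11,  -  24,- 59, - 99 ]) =[  -  99, - 67, - 59 , - 56, - 38, - 24, - 19, - 12, - 5,36/13,3, 21, 23.11 , 41] 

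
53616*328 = 17586048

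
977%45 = 32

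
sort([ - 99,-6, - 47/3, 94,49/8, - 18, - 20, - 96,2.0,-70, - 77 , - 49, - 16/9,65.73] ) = [ - 99, - 96, - 77, - 70,  -  49, - 20,-18 , - 47/3, - 6, - 16/9,2.0,49/8, 65.73, 94]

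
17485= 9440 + 8045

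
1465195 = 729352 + 735843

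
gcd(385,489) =1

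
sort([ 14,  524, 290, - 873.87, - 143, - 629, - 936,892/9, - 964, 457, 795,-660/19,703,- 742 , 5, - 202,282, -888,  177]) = [-964,- 936,-888 ,- 873.87 ,-742, - 629, - 202 ,-143, - 660/19, 5 , 14,892/9, 177, 282, 290, 457, 524, 703, 795 ] 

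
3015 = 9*335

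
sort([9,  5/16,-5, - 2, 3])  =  [ - 5, - 2, 5/16, 3 , 9 ]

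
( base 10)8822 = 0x2276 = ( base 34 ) 7LG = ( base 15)2932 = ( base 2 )10001001110110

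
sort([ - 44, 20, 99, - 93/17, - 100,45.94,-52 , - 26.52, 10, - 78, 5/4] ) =[ - 100, - 78, - 52, - 44, - 26.52, - 93/17,5/4, 10,20, 45.94  ,  99 ]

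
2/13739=2/13739 = 0.00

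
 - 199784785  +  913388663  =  713603878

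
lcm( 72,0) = 0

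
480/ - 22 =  - 22 +2/11= - 21.82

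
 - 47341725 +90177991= 42836266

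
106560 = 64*1665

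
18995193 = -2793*(  -  6801)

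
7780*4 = 31120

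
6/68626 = 3/34313 =0.00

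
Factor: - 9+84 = 75 = 3^1*5^2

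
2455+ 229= 2684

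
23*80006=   1840138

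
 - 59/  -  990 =59/990  =  0.06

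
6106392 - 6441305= - 334913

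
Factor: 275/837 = 3^( - 3) * 5^2 * 11^1 * 31^( - 1)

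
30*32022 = 960660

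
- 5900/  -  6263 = 5900/6263 =0.94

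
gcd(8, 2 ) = 2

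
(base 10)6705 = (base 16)1a31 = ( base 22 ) DIH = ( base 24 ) BF9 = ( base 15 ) 1ec0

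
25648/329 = 77 + 45/47=77.96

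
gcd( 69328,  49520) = 9904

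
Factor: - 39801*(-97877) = 3895602477 = 3^1 *13^1 * 7529^1*  13267^1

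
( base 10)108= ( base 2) 1101100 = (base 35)33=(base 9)130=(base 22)4k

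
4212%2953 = 1259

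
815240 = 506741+308499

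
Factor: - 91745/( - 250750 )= 311/850 = 2^( - 1 )  *  5^( - 2)*17^(- 1)*311^1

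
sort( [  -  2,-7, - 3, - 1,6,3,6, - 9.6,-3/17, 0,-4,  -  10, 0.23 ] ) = [-10,-9.6,-7,-4,-3, -2, - 1 , - 3/17,0, 0.23,3, 6,6] 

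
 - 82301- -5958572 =5876271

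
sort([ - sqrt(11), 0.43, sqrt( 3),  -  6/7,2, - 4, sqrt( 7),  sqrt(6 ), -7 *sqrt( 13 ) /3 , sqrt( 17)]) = [ - 7*sqrt(13 ) /3, - 4,- sqrt( 11),  -  6/7,  0.43 , sqrt ( 3 ), 2,sqrt (6),sqrt( 7 ),sqrt( 17 ) ] 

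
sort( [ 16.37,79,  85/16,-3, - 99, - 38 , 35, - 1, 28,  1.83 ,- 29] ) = [  -  99, - 38, - 29, - 3 ,  -  1, 1.83, 85/16,16.37, 28, 35,79]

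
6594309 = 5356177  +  1238132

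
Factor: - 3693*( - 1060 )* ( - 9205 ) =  - 2^2*3^1*5^2*7^1 * 53^1*263^1 * 1231^1 = - 36033708900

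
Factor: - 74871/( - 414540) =2^( - 2 )*3^1*5^(-1 )*7^(-2 )*59^1 = 177/980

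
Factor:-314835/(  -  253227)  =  695/559 =5^1*13^(  -  1)*43^ (- 1 ) * 139^1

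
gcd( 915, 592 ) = 1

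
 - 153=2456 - 2609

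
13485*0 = 0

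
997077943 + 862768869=1859846812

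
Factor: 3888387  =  3^2*432043^1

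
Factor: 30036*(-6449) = -193702164 = -  2^2*3^1* 2503^1* 6449^1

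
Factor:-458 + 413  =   - 3^2*5^1 = - 45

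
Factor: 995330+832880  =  2^1*5^1*182821^1 = 1828210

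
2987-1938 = 1049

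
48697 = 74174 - 25477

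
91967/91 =91967/91 = 1010.63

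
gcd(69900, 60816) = 12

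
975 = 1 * 975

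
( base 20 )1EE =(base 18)22A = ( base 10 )694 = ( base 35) jt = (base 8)1266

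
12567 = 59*213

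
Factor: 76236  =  2^2*3^1*6353^1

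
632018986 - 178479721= 453539265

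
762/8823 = 254/2941 =0.09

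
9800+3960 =13760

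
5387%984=467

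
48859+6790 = 55649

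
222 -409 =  - 187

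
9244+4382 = 13626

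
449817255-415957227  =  33860028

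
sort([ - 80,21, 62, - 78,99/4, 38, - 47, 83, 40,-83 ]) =[ - 83, - 80, - 78, - 47,21,99/4, 38, 40, 62, 83 ] 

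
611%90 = 71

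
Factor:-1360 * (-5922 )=8053920 = 2^5*3^2* 5^1*7^1* 17^1*47^1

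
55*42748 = 2351140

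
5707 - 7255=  - 1548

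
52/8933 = 52/8933 = 0.01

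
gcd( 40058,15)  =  1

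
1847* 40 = 73880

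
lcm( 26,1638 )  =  1638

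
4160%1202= 554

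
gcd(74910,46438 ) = 2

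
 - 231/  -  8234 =231/8234 = 0.03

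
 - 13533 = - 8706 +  - 4827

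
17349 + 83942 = 101291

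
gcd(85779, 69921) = 9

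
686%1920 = 686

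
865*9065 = 7841225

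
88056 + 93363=181419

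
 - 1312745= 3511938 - 4824683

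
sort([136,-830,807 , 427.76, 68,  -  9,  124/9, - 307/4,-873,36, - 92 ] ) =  [ - 873, - 830, - 92 , - 307/4,  -  9,124/9,36, 68,136,427.76, 807] 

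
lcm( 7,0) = 0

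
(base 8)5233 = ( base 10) 2715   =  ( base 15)C10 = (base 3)10201120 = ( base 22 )5D9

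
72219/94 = 768 + 27/94 = 768.29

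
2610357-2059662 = 550695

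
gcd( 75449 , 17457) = 11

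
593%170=83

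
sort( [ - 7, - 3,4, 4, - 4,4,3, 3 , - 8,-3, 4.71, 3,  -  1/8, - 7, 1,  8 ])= [ -8, - 7 , - 7, - 4,  -  3, - 3, - 1/8,1, 3,3, 3, 4,4, 4 , 4.71, 8]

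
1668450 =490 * 3405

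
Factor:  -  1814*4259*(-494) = 3816558044 = 2^2*13^1*19^1 * 907^1*4259^1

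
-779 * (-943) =734597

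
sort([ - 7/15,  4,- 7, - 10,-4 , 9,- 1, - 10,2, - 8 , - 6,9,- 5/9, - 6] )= [ - 10,  -  10,-8, - 7 , - 6, - 6,- 4, - 1,-5/9, - 7/15, 2,4 , 9,9]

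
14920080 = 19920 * 749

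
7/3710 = 1/530=0.00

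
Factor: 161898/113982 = 157^(-1)*223^1 = 223/157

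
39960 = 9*4440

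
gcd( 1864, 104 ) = 8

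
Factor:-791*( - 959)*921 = 698642049 = 3^1 * 7^2*113^1*137^1*307^1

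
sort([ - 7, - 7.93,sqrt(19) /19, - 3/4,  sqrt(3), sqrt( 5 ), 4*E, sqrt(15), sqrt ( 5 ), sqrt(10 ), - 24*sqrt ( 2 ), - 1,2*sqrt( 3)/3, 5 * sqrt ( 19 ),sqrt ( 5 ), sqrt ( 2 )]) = [-24 * sqrt(2) , -7.93 , - 7 , - 1,-3/4,sqrt(19)/19,2*sqrt(3 ) /3,sqrt( 2), sqrt( 3),sqrt( 5 ),sqrt(5),sqrt( 5), sqrt(10 ), sqrt ( 15),  4*E , 5*sqrt(19 )]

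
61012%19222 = 3346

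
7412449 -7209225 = 203224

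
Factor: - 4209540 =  - 2^2 * 3^1*5^1*17^1*4127^1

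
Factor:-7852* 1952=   -  15327104 = -2^7*13^1*61^1*151^1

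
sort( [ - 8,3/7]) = [ - 8,3/7] 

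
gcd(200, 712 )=8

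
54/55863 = 2/2069=0.00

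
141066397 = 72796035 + 68270362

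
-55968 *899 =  - 50315232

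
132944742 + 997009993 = 1129954735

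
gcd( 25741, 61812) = 1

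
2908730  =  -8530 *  ( - 341) 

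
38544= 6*6424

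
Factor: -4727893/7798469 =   -  7^(-1)*43^2*113^(-1)*2557^1*9859^( - 1)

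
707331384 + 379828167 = 1087159551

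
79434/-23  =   - 3454 +8/23 =-3453.65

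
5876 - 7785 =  - 1909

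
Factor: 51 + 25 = 76 = 2^2*19^1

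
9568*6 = 57408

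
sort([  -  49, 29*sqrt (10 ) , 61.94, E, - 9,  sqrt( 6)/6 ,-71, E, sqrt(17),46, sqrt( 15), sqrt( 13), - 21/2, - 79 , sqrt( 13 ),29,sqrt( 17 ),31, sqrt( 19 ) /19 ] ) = [  -  79, - 71, - 49, - 21/2, - 9,sqrt( 19)/19, sqrt(6 ) /6, E,E, sqrt( 13 ),sqrt( 13 ),  sqrt( 15 ),sqrt( 17), sqrt(17),29,31,46,61.94, 29*sqrt(10) ] 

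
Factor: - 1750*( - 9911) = 17344250 = 2^1*5^3*7^1*11^1*17^1*53^1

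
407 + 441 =848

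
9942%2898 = 1248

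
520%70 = 30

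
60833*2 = 121666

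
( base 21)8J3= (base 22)82E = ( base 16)F5A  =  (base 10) 3930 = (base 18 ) C26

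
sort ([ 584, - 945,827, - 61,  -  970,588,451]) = [ - 970, - 945, - 61 , 451, 584, 588, 827] 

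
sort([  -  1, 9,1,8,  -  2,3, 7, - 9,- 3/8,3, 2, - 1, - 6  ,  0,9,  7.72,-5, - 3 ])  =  [ - 9,-6, - 5,  -  3, - 2, - 1, - 1,  -  3/8, 0, 1,  2,3,3,7,  7.72,8,9,9 ]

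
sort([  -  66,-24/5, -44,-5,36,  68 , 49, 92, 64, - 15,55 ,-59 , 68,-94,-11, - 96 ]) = [ - 96 , - 94,-66 , - 59, - 44,- 15 ,-11, - 5,-24/5,36,49,55,64, 68,68  ,  92]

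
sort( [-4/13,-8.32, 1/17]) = [-8.32,- 4/13,1/17 ]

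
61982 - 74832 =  - 12850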